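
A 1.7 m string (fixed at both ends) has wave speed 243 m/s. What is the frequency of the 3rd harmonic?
fₙ = nv/(2L) = 214.4 Hz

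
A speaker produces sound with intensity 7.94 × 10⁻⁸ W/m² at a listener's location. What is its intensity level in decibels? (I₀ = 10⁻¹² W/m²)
β = 10·log₁₀(I/I₀) = 49 dB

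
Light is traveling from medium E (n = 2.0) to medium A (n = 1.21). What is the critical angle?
θc = arcsin(n₂/n₁) = 37.23°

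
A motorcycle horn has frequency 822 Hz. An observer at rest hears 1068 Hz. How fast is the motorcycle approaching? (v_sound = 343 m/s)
v_s = v·(1 − f/f_obs) = 79.01 m/s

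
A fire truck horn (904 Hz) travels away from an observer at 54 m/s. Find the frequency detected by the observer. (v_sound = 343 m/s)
f_obs = f·v/(v + v_s) = 781 Hz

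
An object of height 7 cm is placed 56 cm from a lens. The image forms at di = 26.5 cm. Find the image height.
hi = (-di/do) × ho = -3.312 cm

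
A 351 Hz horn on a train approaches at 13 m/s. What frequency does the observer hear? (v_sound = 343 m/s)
f_obs = f·v/(v − v_s) = 364.8 Hz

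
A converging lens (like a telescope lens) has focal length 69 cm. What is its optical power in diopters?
P = 1/f = 1.449 D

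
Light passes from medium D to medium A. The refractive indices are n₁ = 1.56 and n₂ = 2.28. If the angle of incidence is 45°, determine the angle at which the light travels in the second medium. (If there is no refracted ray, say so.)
sin θ₂ = (n₁/n₂)·sin θ₁ = 0.4838 → θ₂ = 28.93°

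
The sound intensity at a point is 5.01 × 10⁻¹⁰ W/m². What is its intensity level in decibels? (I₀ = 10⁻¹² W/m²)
β = 10·log₁₀(I/I₀) = 27 dB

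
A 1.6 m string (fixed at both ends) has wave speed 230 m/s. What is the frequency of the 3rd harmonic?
fₙ = nv/(2L) = 215.6 Hz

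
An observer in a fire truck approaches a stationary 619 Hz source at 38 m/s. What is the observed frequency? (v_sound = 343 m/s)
f_obs = f·(v + v_o)/v = 687.6 Hz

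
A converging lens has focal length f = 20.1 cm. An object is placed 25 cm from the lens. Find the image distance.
1/di = 1/f − 1/do → di = 102.6 cm (real image)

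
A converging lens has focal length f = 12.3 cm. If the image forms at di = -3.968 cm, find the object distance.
1/do = 1/f − 1/di → do = 3 cm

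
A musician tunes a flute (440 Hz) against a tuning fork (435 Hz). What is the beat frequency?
5 Hz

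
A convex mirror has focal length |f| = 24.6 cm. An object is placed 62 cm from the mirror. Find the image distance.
f = −24.6 cm (convex); 1/di = 1/f − 1/do → di = -17.61 cm (virtual image, behind mirror)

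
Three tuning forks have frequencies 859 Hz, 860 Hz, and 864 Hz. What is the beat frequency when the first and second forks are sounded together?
1 Hz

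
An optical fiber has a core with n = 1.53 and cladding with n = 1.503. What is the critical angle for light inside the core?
θc = arcsin(n_cladding/n_core) = 79.22°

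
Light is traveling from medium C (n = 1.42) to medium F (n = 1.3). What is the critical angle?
θc = arcsin(n₂/n₁) = 66.28°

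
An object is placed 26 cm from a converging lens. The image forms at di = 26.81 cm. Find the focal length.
1/f = 1/do + 1/di → f = 13.2 cm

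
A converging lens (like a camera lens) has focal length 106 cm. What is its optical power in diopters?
P = 1/f = 0.9434 D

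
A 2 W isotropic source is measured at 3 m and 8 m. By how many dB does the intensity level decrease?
Δβ = 20·log₁₀(r₂/r₁) = 8.519 dB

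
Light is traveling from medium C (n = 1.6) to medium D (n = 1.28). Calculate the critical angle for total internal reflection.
θc = arcsin(n₂/n₁) = 53.13°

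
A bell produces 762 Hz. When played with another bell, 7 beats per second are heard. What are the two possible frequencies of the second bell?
f₂ = 762 ± 7 Hz → 769 Hz or 755 Hz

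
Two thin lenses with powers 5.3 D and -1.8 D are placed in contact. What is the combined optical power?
P_total = P₁ + P₂ = 3.5 D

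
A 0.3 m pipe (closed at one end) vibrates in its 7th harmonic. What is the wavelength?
λₙ = 4L/n = 0.1714 m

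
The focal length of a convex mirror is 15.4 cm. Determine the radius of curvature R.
R = 2|f| = 30.8 cm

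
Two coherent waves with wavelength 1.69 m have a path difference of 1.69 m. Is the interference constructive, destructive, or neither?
constructive — path difference = 1λ, a whole number of wavelengths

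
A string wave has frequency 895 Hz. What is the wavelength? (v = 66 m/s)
λ = v/f = 0.07374 m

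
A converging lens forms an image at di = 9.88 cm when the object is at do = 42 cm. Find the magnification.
M = −di/do = -0.2352 (inverted image)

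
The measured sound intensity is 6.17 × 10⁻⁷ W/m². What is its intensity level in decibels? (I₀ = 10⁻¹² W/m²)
β = 10·log₁₀(I/I₀) = 57.9 dB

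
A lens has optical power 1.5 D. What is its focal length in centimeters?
f = 1/P = 66.67 cm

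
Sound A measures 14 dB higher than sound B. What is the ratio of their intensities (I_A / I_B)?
I_A/I_B = 10^(Δβ/10) = 25.12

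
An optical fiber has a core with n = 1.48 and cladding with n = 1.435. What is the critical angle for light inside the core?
θc = arcsin(n_cladding/n_core) = 75.83°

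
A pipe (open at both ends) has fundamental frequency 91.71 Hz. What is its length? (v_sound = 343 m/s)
L = v/(2f₁) = 1.87 m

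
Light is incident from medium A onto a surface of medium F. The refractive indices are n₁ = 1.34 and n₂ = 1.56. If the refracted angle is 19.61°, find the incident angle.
sin θ₁ = (n₂/n₁)·sin θ₂ → θ₁ = 23°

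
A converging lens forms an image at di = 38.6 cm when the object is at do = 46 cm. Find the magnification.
M = −di/do = -0.8391 (inverted image)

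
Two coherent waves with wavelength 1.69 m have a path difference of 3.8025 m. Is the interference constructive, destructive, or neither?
neither (partial) — path difference = 2.25λ, neither a whole number of wavelengths nor an odd multiple of λ/2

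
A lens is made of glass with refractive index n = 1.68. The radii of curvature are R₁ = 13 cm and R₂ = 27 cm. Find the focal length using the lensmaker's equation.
1/f = (n − 1)(1/R₁ − 1/R₂) → f = 36.87 cm (converging lens)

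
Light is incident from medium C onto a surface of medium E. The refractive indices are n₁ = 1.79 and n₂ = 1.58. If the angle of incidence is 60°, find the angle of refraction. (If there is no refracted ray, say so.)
sin θ₂ = (n₁/n₂)·sin θ₁ = 0.9811 → θ₂ = 78.85°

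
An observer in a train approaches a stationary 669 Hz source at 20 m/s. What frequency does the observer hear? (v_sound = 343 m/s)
f_obs = f·(v + v_o)/v = 708 Hz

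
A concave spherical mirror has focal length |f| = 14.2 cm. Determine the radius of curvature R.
R = 2|f| = 28.4 cm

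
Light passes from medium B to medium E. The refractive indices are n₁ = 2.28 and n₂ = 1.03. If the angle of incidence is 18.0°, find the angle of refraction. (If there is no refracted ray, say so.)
sin θ₂ = (n₁/n₂)·sin θ₁ = 0.684 → θ₂ = 43.16°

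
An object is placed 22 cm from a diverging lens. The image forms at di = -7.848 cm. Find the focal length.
1/f = 1/do + 1/di → f = -12.2 cm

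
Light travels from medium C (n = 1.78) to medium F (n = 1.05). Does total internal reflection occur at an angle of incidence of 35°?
θc = arcsin(n₂/n₁) = 36.15°; 35° < θc, so no — the ray refracts.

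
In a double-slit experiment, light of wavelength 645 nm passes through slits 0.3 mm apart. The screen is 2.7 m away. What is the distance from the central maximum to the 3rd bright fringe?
y = mλL/d = 17.41 mm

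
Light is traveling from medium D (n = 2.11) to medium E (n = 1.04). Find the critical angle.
θc = arcsin(n₂/n₁) = 29.53°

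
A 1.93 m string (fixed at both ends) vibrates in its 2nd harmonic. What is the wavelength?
λₙ = 2L/n = 1.93 m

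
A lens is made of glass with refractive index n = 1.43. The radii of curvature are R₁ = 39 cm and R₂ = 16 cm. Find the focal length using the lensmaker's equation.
1/f = (n − 1)(1/R₁ − 1/R₂) → f = -63.09 cm (diverging lens)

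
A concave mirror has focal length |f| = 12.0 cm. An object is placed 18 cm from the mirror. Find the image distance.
f = +12.0 cm (concave); 1/di = 1/f − 1/do → di = 36 cm (real image, in front of mirror)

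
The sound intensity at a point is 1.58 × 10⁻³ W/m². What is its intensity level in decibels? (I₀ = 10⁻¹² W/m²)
β = 10·log₁₀(I/I₀) = 91.99 dB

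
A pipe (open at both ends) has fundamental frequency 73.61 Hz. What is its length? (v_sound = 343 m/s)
L = v/(2f₁) = 2.33 m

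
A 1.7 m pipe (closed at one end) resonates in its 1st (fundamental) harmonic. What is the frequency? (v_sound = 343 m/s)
fₙ = nv/(4L) = 50.44 Hz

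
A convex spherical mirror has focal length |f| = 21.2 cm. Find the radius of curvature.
R = 2|f| = 42.4 cm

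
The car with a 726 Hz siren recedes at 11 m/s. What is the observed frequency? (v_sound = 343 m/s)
f_obs = f·v/(v + v_s) = 703.4 Hz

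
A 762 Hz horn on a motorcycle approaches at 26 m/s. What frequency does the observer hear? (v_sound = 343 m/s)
f_obs = f·v/(v − v_s) = 824.5 Hz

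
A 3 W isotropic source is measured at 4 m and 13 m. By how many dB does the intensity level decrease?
Δβ = 20·log₁₀(r₂/r₁) = 10.24 dB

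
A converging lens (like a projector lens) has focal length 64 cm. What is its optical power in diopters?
P = 1/f = 1.562 D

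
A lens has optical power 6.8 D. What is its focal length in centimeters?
f = 1/P = 14.71 cm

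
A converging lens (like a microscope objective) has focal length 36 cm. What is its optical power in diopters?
P = 1/f = 2.778 D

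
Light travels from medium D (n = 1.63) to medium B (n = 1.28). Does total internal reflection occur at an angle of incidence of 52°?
θc = arcsin(n₂/n₁) = 51.75°; 52° > θc, so yes — total internal reflection.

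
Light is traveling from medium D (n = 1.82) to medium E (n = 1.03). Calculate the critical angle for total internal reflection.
θc = arcsin(n₂/n₁) = 34.47°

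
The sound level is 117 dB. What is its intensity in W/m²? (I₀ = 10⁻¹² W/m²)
I = I₀·10^(β/10) = 5.01 × 10⁻¹ W/m²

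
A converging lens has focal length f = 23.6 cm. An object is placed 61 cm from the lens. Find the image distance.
1/di = 1/f − 1/do → di = 38.49 cm (real image)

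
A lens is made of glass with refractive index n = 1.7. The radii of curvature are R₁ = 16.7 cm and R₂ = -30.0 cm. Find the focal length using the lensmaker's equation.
1/f = (n − 1)(1/R₁ − 1/R₂) → f = 15.33 cm (converging lens)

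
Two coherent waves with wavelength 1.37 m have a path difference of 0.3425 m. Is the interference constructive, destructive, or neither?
neither (partial) — path difference = 0.25λ, neither a whole number of wavelengths nor an odd multiple of λ/2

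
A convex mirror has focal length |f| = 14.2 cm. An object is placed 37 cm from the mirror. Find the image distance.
f = −14.2 cm (convex); 1/di = 1/f − 1/do → di = -10.26 cm (virtual image, behind mirror)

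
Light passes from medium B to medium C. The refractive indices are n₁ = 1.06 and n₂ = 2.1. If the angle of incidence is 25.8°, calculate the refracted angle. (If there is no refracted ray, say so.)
sin θ₂ = (n₁/n₂)·sin θ₁ = 0.2197 → θ₂ = 12.69°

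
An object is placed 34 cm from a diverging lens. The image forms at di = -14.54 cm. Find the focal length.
1/f = 1/do + 1/di → f = -25.4 cm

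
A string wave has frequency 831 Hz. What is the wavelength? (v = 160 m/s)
λ = v/f = 0.1925 m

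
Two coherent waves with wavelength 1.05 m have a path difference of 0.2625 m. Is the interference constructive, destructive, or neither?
neither (partial) — path difference = 0.25λ, neither a whole number of wavelengths nor an odd multiple of λ/2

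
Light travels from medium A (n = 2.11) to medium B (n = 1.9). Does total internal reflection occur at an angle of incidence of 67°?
θc = arcsin(n₂/n₁) = 64.22°; 67° > θc, so yes — total internal reflection.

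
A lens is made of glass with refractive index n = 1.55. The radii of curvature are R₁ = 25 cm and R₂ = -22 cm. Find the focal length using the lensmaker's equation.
1/f = (n − 1)(1/R₁ − 1/R₂) → f = 21.28 cm (converging lens)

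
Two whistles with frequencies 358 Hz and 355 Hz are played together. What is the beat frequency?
3 Hz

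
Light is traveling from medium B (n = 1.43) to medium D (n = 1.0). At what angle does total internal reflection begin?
θc = arcsin(n₂/n₁) = 44.37°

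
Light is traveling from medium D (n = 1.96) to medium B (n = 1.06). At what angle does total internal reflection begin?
θc = arcsin(n₂/n₁) = 32.74°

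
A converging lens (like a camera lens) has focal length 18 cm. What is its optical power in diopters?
P = 1/f = 5.556 D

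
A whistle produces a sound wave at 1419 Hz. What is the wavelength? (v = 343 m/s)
λ = v/f = 0.2417 m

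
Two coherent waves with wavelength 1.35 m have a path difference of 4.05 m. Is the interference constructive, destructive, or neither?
constructive — path difference = 3λ, a whole number of wavelengths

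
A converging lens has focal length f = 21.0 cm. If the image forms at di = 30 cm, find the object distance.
1/do = 1/f − 1/di → do = 70 cm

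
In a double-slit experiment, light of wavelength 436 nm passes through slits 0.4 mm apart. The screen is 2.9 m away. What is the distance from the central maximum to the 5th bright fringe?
y = mλL/d = 15.8 mm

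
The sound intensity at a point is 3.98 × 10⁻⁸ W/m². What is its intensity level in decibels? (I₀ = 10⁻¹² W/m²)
β = 10·log₁₀(I/I₀) = 46 dB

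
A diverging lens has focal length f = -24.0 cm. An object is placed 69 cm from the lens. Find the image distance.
1/di = 1/f − 1/do → di = -17.81 cm (virtual image)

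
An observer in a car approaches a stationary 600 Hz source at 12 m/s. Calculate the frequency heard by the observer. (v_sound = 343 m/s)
f_obs = f·(v + v_o)/v = 621 Hz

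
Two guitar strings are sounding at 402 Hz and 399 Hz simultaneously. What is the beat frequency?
3 Hz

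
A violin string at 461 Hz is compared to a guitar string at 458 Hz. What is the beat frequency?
3 Hz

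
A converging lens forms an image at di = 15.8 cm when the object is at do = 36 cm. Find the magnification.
M = −di/do = -0.4389 (inverted image)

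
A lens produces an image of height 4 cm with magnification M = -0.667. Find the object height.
ho = |hi|/|M| = 5.997 cm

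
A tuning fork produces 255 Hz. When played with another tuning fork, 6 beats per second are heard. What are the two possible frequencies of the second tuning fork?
f₂ = 255 ± 6 Hz → 261 Hz or 249 Hz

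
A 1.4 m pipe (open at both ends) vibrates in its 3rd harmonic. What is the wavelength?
λₙ = 2L/n = 0.9333 m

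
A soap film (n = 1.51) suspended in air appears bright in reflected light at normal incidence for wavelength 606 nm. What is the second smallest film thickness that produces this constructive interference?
2nt = (m − ½)λ with m = 2 → t = (m − ½)λ/(2n) = 301 nm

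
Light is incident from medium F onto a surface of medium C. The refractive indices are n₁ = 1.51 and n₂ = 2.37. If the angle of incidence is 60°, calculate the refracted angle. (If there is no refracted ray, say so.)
sin θ₂ = (n₁/n₂)·sin θ₁ = 0.5518 → θ₂ = 33.49°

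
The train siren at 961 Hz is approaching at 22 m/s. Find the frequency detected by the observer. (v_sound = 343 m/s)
f_obs = f·v/(v − v_s) = 1027 Hz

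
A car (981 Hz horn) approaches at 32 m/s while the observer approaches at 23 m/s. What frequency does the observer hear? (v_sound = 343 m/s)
f_obs = f·(v + v_o)/(v − v_s) = 1154 Hz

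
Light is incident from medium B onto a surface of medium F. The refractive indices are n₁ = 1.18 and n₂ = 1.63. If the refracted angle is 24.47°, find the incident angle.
sin θ₁ = (n₂/n₁)·sin θ₂ → θ₁ = 34.9°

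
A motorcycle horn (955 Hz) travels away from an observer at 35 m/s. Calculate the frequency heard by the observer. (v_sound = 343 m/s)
f_obs = f·v/(v + v_s) = 866.6 Hz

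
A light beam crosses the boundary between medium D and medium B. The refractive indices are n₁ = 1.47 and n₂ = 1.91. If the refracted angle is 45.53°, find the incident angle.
sin θ₁ = (n₂/n₁)·sin θ₂ → θ₁ = 68.01°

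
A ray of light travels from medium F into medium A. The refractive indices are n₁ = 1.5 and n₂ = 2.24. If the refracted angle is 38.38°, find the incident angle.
sin θ₁ = (n₂/n₁)·sin θ₂ → θ₁ = 68°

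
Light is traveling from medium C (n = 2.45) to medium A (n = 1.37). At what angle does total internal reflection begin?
θc = arcsin(n₂/n₁) = 34°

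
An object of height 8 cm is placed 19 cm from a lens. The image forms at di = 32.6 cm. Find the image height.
hi = (-di/do) × ho = -13.73 cm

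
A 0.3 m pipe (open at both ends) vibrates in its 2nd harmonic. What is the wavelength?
λₙ = 2L/n = 0.3 m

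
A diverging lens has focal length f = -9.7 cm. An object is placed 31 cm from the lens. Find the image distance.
1/di = 1/f − 1/do → di = -7.388 cm (virtual image)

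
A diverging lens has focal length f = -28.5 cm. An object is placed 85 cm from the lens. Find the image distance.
1/di = 1/f − 1/do → di = -21.34 cm (virtual image)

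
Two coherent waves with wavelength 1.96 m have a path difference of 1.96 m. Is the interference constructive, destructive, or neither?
constructive — path difference = 1λ, a whole number of wavelengths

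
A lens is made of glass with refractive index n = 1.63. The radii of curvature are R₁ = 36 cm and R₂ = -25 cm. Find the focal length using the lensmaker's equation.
1/f = (n − 1)(1/R₁ − 1/R₂) → f = 23.42 cm (converging lens)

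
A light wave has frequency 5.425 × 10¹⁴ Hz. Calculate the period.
T = 1/f = 1.843 × 10⁻¹⁵ s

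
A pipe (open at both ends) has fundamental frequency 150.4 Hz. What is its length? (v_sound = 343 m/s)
L = v/(2f₁) = 1.14 m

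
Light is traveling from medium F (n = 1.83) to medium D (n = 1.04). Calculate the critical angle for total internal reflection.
θc = arcsin(n₂/n₁) = 34.63°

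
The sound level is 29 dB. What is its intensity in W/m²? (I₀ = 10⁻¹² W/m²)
I = I₀·10^(β/10) = 7.94 × 10⁻¹⁰ W/m²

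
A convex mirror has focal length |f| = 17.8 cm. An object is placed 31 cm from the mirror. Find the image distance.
f = −17.8 cm (convex); 1/di = 1/f − 1/do → di = -11.31 cm (virtual image, behind mirror)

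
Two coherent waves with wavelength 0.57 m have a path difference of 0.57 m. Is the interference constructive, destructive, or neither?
constructive — path difference = 1λ, a whole number of wavelengths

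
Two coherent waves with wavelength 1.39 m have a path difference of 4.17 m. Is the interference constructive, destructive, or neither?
constructive — path difference = 3λ, a whole number of wavelengths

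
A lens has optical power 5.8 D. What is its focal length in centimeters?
f = 1/P = 17.24 cm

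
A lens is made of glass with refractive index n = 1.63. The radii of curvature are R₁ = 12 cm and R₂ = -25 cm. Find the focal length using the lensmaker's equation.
1/f = (n − 1)(1/R₁ − 1/R₂) → f = 12.87 cm (converging lens)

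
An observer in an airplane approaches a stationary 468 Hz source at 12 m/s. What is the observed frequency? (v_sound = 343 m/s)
f_obs = f·(v + v_o)/v = 484.4 Hz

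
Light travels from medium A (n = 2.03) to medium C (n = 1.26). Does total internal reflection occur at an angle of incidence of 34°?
θc = arcsin(n₂/n₁) = 38.37°; 34° < θc, so no — the ray refracts.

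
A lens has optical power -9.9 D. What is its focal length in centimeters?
f = 1/P = -10.1 cm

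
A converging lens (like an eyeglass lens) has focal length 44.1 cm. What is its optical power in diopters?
P = 1/f = 2.268 D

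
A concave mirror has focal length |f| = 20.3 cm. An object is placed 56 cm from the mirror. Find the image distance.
f = +20.3 cm (concave); 1/di = 1/f − 1/do → di = 31.84 cm (real image, in front of mirror)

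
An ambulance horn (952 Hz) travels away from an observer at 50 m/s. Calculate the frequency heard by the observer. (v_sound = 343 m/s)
f_obs = f·v/(v + v_s) = 830.9 Hz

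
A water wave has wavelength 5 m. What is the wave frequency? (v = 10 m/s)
f = v/λ = 2 Hz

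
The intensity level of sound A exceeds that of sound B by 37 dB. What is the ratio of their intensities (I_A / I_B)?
I_A/I_B = 10^(Δβ/10) = 5012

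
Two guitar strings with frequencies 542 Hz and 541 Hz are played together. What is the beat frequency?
1 Hz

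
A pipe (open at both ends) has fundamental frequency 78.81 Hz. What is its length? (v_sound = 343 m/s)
L = v/(2f₁) = 2.176 m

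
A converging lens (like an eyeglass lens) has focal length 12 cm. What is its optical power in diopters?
P = 1/f = 8.333 D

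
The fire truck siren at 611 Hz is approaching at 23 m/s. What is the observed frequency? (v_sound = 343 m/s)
f_obs = f·v/(v − v_s) = 654.9 Hz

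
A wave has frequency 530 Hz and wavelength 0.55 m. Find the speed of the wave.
v = fλ = 291.5 m/s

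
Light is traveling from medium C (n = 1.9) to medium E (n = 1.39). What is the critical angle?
θc = arcsin(n₂/n₁) = 47.02°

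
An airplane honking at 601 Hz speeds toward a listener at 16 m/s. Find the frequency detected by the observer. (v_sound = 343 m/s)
f_obs = f·v/(v − v_s) = 630.4 Hz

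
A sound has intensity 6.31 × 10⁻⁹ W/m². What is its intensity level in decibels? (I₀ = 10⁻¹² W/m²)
β = 10·log₁₀(I/I₀) = 38 dB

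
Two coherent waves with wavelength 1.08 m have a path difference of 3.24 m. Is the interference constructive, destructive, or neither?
constructive — path difference = 3λ, a whole number of wavelengths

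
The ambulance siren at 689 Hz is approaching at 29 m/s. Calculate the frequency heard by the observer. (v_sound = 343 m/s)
f_obs = f·v/(v − v_s) = 752.6 Hz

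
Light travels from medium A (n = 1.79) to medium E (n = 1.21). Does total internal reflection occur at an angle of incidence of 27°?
θc = arcsin(n₂/n₁) = 42.53°; 27° < θc, so no — the ray refracts.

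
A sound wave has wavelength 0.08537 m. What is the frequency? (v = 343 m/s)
f = v/λ = 4018 Hz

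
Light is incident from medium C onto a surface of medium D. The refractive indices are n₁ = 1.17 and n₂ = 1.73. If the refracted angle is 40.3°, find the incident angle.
sin θ₁ = (n₂/n₁)·sin θ₂ → θ₁ = 73.01°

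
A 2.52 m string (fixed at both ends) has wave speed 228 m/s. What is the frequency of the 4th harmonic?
fₙ = nv/(2L) = 181 Hz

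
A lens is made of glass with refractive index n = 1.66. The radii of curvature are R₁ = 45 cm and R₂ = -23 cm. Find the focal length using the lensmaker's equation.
1/f = (n − 1)(1/R₁ − 1/R₂) → f = 23.06 cm (converging lens)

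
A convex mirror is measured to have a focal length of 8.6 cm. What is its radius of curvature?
R = 2|f| = 17.2 cm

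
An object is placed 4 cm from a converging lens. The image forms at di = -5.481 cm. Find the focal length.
1/f = 1/do + 1/di → f = 14.8 cm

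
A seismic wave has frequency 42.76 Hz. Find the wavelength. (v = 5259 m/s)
λ = v/f = 123 m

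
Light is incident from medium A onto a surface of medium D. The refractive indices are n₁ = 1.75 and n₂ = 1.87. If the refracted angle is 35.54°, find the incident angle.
sin θ₁ = (n₂/n₁)·sin θ₂ → θ₁ = 38.4°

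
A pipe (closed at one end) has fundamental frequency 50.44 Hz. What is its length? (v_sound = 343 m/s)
L = v/(4f₁) = 1.7 m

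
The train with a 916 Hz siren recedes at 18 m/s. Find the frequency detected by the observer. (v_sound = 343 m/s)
f_obs = f·v/(v + v_s) = 870.3 Hz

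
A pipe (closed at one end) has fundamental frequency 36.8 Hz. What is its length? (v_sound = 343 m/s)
L = v/(4f₁) = 2.33 m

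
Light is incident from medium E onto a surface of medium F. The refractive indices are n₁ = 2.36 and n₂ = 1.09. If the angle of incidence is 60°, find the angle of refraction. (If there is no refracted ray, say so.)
sin θ₂ = (n₁/n₂)·sin θ₁ = 1.875 > 1, so there is no refracted ray — the light undergoes total internal reflection.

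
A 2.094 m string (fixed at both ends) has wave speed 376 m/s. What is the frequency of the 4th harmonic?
fₙ = nv/(2L) = 359.1 Hz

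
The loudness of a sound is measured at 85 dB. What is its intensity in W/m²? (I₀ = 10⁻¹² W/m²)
I = I₀·10^(β/10) = 3.16 × 10⁻⁴ W/m²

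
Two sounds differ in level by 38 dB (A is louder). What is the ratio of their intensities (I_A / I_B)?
I_A/I_B = 10^(Δβ/10) = 6310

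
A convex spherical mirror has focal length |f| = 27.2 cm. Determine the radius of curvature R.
R = 2|f| = 54.4 cm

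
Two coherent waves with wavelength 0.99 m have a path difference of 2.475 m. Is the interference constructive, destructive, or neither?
destructive — path difference = 2.5λ, an odd multiple of λ/2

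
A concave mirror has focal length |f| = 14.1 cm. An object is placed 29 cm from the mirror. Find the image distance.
f = +14.1 cm (concave); 1/di = 1/f − 1/do → di = 27.44 cm (real image, in front of mirror)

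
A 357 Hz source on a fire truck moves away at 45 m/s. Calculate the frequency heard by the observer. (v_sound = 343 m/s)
f_obs = f·v/(v + v_s) = 315.6 Hz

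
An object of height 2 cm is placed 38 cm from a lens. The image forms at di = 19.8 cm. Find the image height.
hi = (-di/do) × ho = -1.042 cm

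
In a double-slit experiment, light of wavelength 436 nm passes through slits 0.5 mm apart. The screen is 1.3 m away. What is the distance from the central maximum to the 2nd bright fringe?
y = mλL/d = 2.267 mm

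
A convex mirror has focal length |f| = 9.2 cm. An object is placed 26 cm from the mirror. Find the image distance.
f = −9.2 cm (convex); 1/di = 1/f − 1/do → di = -6.795 cm (virtual image, behind mirror)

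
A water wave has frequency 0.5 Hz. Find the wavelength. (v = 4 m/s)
λ = v/f = 8 m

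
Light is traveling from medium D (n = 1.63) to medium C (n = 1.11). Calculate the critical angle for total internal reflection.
θc = arcsin(n₂/n₁) = 42.92°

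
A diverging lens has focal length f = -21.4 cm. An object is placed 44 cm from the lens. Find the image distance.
1/di = 1/f − 1/do → di = -14.4 cm (virtual image)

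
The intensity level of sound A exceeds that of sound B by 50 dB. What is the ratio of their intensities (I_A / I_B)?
I_A/I_B = 10^(Δβ/10) = 100000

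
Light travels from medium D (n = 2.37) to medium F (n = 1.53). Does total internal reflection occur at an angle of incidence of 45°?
θc = arcsin(n₂/n₁) = 40.21°; 45° > θc, so yes — total internal reflection.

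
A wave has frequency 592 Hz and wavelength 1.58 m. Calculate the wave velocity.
v = fλ = 935.4 m/s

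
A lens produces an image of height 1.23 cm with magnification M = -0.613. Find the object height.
ho = |hi|/|M| = 2.007 cm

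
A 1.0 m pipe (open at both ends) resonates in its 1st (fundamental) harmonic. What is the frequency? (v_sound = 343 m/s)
fₙ = nv/(2L) = 171.5 Hz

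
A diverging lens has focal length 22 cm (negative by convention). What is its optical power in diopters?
P = 1/f = -4.545 D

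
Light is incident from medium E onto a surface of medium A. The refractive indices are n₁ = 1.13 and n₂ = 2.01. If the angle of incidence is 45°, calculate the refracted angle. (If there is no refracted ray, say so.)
sin θ₂ = (n₁/n₂)·sin θ₁ = 0.3975 → θ₂ = 23.42°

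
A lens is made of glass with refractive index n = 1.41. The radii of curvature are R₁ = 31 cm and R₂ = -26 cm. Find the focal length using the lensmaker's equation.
1/f = (n − 1)(1/R₁ − 1/R₂) → f = 34.49 cm (converging lens)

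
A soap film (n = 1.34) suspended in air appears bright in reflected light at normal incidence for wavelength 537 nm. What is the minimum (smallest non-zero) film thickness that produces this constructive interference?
2nt = (m − ½)λ with m = 1 → t = (m − ½)λ/(2n) = 100.2 nm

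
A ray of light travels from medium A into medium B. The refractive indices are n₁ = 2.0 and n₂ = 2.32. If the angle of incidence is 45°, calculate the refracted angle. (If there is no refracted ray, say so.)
sin θ₂ = (n₁/n₂)·sin θ₁ = 0.6096 → θ₂ = 37.56°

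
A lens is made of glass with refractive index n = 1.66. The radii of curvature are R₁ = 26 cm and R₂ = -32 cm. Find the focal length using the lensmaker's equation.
1/f = (n − 1)(1/R₁ − 1/R₂) → f = 21.73 cm (converging lens)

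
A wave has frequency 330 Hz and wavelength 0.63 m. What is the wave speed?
v = fλ = 207.9 m/s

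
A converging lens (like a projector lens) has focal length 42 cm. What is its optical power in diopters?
P = 1/f = 2.381 D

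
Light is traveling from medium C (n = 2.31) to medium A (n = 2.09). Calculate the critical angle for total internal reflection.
θc = arcsin(n₂/n₁) = 64.79°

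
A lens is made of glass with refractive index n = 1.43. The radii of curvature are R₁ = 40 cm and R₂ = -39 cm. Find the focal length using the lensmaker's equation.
1/f = (n − 1)(1/R₁ − 1/R₂) → f = 45.92 cm (converging lens)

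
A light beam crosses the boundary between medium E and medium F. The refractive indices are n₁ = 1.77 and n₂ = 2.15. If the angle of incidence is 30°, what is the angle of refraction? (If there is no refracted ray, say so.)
sin θ₂ = (n₁/n₂)·sin θ₁ = 0.4116 → θ₂ = 24.31°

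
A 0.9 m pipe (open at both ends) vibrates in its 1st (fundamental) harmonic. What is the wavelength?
λₙ = 2L/n = 1.8 m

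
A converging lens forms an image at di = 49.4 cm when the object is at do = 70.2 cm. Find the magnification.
M = −di/do = -0.7037 (inverted image)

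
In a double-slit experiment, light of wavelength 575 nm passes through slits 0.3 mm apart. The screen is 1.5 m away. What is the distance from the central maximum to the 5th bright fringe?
y = mλL/d = 14.37 mm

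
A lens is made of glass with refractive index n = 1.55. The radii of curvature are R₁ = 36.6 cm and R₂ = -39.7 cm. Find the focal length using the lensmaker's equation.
1/f = (n − 1)(1/R₁ − 1/R₂) → f = 34.62 cm (converging lens)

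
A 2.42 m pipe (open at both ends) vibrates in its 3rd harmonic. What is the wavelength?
λₙ = 2L/n = 1.613 m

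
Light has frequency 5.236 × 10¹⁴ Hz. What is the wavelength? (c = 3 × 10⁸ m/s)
λ = c/f = 573 nm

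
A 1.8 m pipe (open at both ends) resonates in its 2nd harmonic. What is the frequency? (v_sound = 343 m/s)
fₙ = nv/(2L) = 190.6 Hz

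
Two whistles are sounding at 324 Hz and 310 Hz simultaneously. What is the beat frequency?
14 Hz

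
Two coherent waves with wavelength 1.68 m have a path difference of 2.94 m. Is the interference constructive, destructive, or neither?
neither (partial) — path difference = 1.75λ, neither a whole number of wavelengths nor an odd multiple of λ/2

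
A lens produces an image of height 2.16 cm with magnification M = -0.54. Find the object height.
ho = |hi|/|M| = 4 cm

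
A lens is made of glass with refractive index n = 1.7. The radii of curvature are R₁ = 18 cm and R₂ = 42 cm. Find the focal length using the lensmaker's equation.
1/f = (n − 1)(1/R₁ − 1/R₂) → f = 45 cm (converging lens)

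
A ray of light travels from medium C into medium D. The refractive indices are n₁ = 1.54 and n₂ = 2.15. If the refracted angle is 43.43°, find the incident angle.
sin θ₁ = (n₂/n₁)·sin θ₂ → θ₁ = 73.69°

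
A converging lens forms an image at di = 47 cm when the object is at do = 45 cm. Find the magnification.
M = −di/do = -1.044 (inverted image)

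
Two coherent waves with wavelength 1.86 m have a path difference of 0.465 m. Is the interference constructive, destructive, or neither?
neither (partial) — path difference = 0.25λ, neither a whole number of wavelengths nor an odd multiple of λ/2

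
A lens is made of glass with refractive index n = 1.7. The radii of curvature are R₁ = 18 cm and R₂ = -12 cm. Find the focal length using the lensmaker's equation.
1/f = (n − 1)(1/R₁ − 1/R₂) → f = 10.29 cm (converging lens)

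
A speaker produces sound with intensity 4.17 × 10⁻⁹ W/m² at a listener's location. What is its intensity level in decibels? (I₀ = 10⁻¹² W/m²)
β = 10·log₁₀(I/I₀) = 36.2 dB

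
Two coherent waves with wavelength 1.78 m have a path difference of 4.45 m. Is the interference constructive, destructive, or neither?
destructive — path difference = 2.5λ, an odd multiple of λ/2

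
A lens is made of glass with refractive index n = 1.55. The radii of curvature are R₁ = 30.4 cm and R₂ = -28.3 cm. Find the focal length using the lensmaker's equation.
1/f = (n − 1)(1/R₁ − 1/R₂) → f = 26.65 cm (converging lens)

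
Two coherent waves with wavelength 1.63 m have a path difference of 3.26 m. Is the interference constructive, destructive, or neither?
constructive — path difference = 2λ, a whole number of wavelengths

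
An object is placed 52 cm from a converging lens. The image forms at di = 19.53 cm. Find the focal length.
1/f = 1/do + 1/di → f = 14.2 cm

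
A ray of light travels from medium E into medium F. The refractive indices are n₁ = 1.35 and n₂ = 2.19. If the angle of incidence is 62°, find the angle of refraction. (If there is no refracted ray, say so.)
sin θ₂ = (n₁/n₂)·sin θ₁ = 0.5443 → θ₂ = 32.98°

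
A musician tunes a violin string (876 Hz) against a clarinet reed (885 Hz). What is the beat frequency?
9 Hz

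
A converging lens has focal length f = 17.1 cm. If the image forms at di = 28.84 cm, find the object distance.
1/do = 1/f − 1/di → do = 42.01 cm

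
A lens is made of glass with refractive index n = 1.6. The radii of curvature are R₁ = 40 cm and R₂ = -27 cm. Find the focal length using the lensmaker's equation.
1/f = (n − 1)(1/R₁ − 1/R₂) → f = 26.87 cm (converging lens)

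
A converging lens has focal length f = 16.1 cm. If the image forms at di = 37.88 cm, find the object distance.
1/do = 1/f − 1/di → do = 28 cm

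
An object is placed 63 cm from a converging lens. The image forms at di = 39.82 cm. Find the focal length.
1/f = 1/do + 1/di → f = 24.4 cm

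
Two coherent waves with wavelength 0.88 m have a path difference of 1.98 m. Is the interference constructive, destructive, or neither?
neither (partial) — path difference = 2.25λ, neither a whole number of wavelengths nor an odd multiple of λ/2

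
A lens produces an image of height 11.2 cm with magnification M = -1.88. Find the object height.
ho = |hi|/|M| = 5.957 cm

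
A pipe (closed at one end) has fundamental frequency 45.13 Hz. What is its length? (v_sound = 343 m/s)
L = v/(4f₁) = 1.9 m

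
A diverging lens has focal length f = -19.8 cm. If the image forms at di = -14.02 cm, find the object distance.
1/do = 1/f − 1/di → do = 48.03 cm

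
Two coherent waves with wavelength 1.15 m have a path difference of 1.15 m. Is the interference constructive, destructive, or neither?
constructive — path difference = 1λ, a whole number of wavelengths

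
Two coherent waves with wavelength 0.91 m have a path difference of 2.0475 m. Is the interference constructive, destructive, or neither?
neither (partial) — path difference = 2.25λ, neither a whole number of wavelengths nor an odd multiple of λ/2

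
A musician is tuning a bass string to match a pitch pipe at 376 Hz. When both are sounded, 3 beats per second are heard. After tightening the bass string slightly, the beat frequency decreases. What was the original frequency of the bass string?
373 Hz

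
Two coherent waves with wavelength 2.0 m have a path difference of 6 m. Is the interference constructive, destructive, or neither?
constructive — path difference = 3λ, a whole number of wavelengths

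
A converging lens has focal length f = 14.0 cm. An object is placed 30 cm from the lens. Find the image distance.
1/di = 1/f − 1/do → di = 26.25 cm (real image)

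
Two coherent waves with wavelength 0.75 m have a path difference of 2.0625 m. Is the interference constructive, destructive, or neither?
neither (partial) — path difference = 2.75λ, neither a whole number of wavelengths nor an odd multiple of λ/2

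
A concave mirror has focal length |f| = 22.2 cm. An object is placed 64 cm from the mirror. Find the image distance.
f = +22.2 cm (concave); 1/di = 1/f − 1/do → di = 33.99 cm (real image, in front of mirror)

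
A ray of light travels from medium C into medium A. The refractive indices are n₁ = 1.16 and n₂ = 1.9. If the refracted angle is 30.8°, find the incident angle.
sin θ₁ = (n₂/n₁)·sin θ₂ → θ₁ = 57°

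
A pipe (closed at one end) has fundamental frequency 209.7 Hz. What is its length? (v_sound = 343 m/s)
L = v/(4f₁) = 0.4089 m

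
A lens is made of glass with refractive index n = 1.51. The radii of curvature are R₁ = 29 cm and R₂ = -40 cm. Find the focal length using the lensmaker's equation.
1/f = (n − 1)(1/R₁ − 1/R₂) → f = 32.96 cm (converging lens)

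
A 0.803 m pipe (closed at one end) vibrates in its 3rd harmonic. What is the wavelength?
λₙ = 4L/n = 1.071 m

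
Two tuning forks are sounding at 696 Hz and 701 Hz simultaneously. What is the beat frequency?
5 Hz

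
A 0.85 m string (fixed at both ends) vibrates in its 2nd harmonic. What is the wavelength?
λₙ = 2L/n = 0.85 m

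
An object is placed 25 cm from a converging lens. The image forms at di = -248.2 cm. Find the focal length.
1/f = 1/do + 1/di → f = 27.8 cm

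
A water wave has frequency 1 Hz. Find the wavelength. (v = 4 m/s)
λ = v/f = 4 m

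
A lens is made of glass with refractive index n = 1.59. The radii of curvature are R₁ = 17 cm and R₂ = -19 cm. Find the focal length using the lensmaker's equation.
1/f = (n − 1)(1/R₁ − 1/R₂) → f = 15.21 cm (converging lens)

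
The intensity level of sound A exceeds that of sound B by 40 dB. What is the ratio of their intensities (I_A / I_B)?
I_A/I_B = 10^(Δβ/10) = 10000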